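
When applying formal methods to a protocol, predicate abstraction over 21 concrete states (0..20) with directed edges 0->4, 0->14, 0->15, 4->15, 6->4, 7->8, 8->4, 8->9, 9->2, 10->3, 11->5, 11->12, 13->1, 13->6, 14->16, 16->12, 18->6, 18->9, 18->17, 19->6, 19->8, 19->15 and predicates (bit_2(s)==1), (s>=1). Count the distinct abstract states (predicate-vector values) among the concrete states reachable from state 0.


BFS from 0:
Concrete reachable: {0, 4, 12, 14, 15, 16}
Abstract via predicates (bit_2(s)==1), (s>=1):
  (0,0) <- {0}
  (0,1) <- {16}
  (1,1) <- {4, 12, 14, 15}
Distinct abstract states = 3

3


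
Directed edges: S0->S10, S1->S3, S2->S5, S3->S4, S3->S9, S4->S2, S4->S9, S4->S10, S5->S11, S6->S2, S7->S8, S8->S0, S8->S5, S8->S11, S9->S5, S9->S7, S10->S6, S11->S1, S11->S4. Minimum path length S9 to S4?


BFS layer-by-layer from S9:
  dist 0: {S9}
  dist 1: {S5, S7}
  dist 2: {S8, S11}
  dist 3: {S0, S1, S4}
  -> S4 reached at distance 3
Shortest path length = 3

3


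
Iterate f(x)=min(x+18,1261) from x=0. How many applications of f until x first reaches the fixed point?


Step 1: x=0, cap=1261, increment=18
Step 2: x grows by 18 each step until capped at 1261; fixed point is x=1261
Step 3: iterations = ceil(1261/18) = 71

71


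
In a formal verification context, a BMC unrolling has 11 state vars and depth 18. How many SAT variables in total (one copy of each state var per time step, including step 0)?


BMC unrolls to depth k, creating one copy of each state var for steps 0..k.
Step count = 18 + 1 = 19 (steps 0 through 18)
Vars per step = 11
Total = 11 * 19 = 209

209


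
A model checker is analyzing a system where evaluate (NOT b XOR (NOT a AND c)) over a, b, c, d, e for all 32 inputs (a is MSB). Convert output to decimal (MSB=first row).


Formula: (NOT b XOR (NOT a AND c)) over a, b, c, d, e (32 rows)
Evaluate each row (bits = a,b,c,d,e, MSB first):
  row 0 [00000]: (NOT 0 XOR (NOT 0 AND 0)) -> 1
  row 1 [00001]: (NOT 0 XOR (NOT 0 AND 0)) -> 1
  row 2 [00010]: (NOT 0 XOR (NOT 0 AND 0)) -> 1
  row 3 [00011]: (NOT 0 XOR (NOT 0 AND 0)) -> 1
  row 4 [00100]: (NOT 0 XOR (NOT 0 AND 1)) -> 0
  row 5 [00101]: (NOT 0 XOR (NOT 0 AND 1)) -> 0
  row 6 [00110]: (NOT 0 XOR (NOT 0 AND 1)) -> 0
  row 7 [00111]: (NOT 0 XOR (NOT 0 AND 1)) -> 0
  row 8 [01000]: (NOT 1 XOR (NOT 0 AND 0)) -> 0
  row 9 [01001]: (NOT 1 XOR (NOT 0 AND 0)) -> 0
  row 10 [01010]: (NOT 1 XOR (NOT 0 AND 0)) -> 0
  row 11 [01011]: (NOT 1 XOR (NOT 0 AND 0)) -> 0
  row 12 [01100]: (NOT 1 XOR (NOT 0 AND 1)) -> 1
  row 13 [01101]: (NOT 1 XOR (NOT 0 AND 1)) -> 1
  row 14 [01110]: (NOT 1 XOR (NOT 0 AND 1)) -> 1
  row 15 [01111]: (NOT 1 XOR (NOT 0 AND 1)) -> 1
  row 16 [10000]: (NOT 0 XOR (NOT 1 AND 0)) -> 1
  row 17 [10001]: (NOT 0 XOR (NOT 1 AND 0)) -> 1
  row 18 [10010]: (NOT 0 XOR (NOT 1 AND 0)) -> 1
  row 19 [10011]: (NOT 0 XOR (NOT 1 AND 0)) -> 1
  row 20 [10100]: (NOT 0 XOR (NOT 1 AND 1)) -> 1
  row 21 [10101]: (NOT 0 XOR (NOT 1 AND 1)) -> 1
  row 22 [10110]: (NOT 0 XOR (NOT 1 AND 1)) -> 1
  row 23 [10111]: (NOT 0 XOR (NOT 1 AND 1)) -> 1
  row 24 [11000]: (NOT 1 XOR (NOT 1 AND 0)) -> 0
  row 25 [11001]: (NOT 1 XOR (NOT 1 AND 0)) -> 0
  row 26 [11010]: (NOT 1 XOR (NOT 1 AND 0)) -> 0
  row 27 [11011]: (NOT 1 XOR (NOT 1 AND 0)) -> 0
  row 28 [11100]: (NOT 1 XOR (NOT 1 AND 1)) -> 0
  row 29 [11101]: (NOT 1 XOR (NOT 1 AND 1)) -> 0
  row 30 [11110]: (NOT 1 XOR (NOT 1 AND 1)) -> 0
  row 31 [11111]: (NOT 1 XOR (NOT 1 AND 1)) -> 0
Full result column, 4 rows per line (a,b,c fixed per line; d,e runs 00..11 left to right):
  rows 0-3 [a,b,c=000]: 1111  = hex F
  rows 4-7 [a,b,c=001]: 0000  = hex 0
  rows 8-11 [a,b,c=010]: 0000  = hex 0
  rows 12-15 [a,b,c=011]: 1111  = hex F
  rows 16-19 [a,b,c=100]: 1111  = hex F
  rows 20-23 [a,b,c=101]: 1111  = hex F
  rows 24-27 [a,b,c=110]: 0000  = hex 0
  rows 28-31 [a,b,c=111]: 0000  = hex 0
Output column (row 0 .. row 31) = 11110000000011111111111100000000
Output column grouped in 4s = 1111 0000 0000 1111 1111 1111 0000 0000 = 0xF00FFF00
Convert to decimal digit by digit (value = value*16 + digit):
  F -> 15
  15*16 + 0 = 240
  240*16 + 0 = 3840
  3840*16 + 15 (F) = 61455
  61455*16 + 15 (F) = 983295
  983295*16 + 15 (F) = 15732735
  15732735*16 + 0 = 251723760
  251723760*16 + 0 = 4027580160
Decimal = 4027580160

4027580160


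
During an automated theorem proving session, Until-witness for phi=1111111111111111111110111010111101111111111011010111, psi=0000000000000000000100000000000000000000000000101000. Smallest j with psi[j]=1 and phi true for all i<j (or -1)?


(phi U psi) at 0: need smallest j with psi[j]=1 and phi[i]=1 for all i in [0,j).
Scan from step 0:
  step 0: phi=1, psi=0 -> continue
  step 1: phi=1, psi=0 -> continue
  step 2: phi=1, psi=0 -> continue
  step 3: phi=1, psi=0 -> continue
  step 19: psi=1 and phi held for [0,19) -> witness found
Witness step = 19

19


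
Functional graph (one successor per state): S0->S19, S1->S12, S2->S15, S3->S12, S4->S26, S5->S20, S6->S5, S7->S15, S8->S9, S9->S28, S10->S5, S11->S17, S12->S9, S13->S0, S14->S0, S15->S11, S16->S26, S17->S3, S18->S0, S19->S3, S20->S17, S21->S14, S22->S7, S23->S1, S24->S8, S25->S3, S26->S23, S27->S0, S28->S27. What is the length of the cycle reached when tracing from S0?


Trace from S0 until a state repeats:
  S0 -> S19 -> S3 -> S12 -> S9 -> S28 -> S27 -> S0
S0 first seen at step 0, revisited at step 7.
Cycle length = 7 - 0 = 7

7


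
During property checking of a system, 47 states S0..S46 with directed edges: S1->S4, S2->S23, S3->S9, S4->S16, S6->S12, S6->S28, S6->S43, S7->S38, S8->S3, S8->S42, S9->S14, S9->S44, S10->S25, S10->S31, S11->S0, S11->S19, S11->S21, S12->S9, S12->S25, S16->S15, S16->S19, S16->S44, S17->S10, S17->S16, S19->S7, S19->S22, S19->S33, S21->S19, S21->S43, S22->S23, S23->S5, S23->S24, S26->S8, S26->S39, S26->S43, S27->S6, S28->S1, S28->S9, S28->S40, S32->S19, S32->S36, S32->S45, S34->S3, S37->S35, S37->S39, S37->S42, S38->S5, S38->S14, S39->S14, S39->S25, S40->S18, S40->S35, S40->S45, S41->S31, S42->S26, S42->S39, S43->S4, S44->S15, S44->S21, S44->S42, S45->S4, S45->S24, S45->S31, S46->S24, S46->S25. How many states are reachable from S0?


BFS from S0:
  layer 0: {S0}
Reachable set: {S0}
Count = 1

1


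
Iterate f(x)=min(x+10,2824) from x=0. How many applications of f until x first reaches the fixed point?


Step 1: x=0, cap=2824, increment=10
Step 2: x grows by 10 each step until capped at 2824; fixed point is x=2824
Step 3: iterations = ceil(2824/10) = 283

283


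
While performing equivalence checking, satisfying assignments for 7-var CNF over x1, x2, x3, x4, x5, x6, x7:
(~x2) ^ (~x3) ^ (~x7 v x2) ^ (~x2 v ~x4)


CNF with 4 clauses over 7 vars (128 assignments).
An assignment satisfies CNF iff every clause has >=1 true literal.
Check each row (bits = x1,x2,x3,x4,x5,x6,x7; clause T/F shown):
  row 0 [0000000]: clauses=TTTT -> 1
  row 1 [0000001]: clauses=TTFT -> 0
  row 2 [0000010]: clauses=TTTT -> 1
  row 3 [0000011]: clauses=TTFT -> 0
  row 4 [0000100]: clauses=TTTT -> 1
  (every remaining row is evaluated the same way; all 128 results are listed next)
Full result column, 8 rows per line (x1,x2,x3,x4 fixed per line; x5,x6,x7 runs 000..111 left to right):
  rows 0-7 [x1,x2,x3,x4=0000]: 10101010  (ones: 4)
  rows 8-15 [x1,x2,x3,x4=0001]: 10101010  (ones: 4)
  rows 16-23 [x1,x2,x3,x4=0010]: 00000000  (ones: 0)
  rows 24-31 [x1,x2,x3,x4=0011]: 00000000  (ones: 0)
  rows 32-39 [x1,x2,x3,x4=0100]: 00000000  (ones: 0)
  rows 40-47 [x1,x2,x3,x4=0101]: 00000000  (ones: 0)
  rows 48-55 [x1,x2,x3,x4=0110]: 00000000  (ones: 0)
  rows 56-63 [x1,x2,x3,x4=0111]: 00000000  (ones: 0)
  rows 64-71 [x1,x2,x3,x4=1000]: 10101010  (ones: 4)
  rows 72-79 [x1,x2,x3,x4=1001]: 10101010  (ones: 4)
  rows 80-87 [x1,x2,x3,x4=1010]: 00000000  (ones: 0)
  rows 88-95 [x1,x2,x3,x4=1011]: 00000000  (ones: 0)
  rows 96-103 [x1,x2,x3,x4=1100]: 00000000  (ones: 0)
  rows 104-111 [x1,x2,x3,x4=1101]: 00000000  (ones: 0)
  rows 112-119 [x1,x2,x3,x4=1110]: 00000000  (ones: 0)
  rows 120-127 [x1,x2,x3,x4=1111]: 00000000  (ones: 0)
Satisfying assignments = 4+4+0+0+0+0+0+0+4+4+0+0+0+0+0+0 = 16

16


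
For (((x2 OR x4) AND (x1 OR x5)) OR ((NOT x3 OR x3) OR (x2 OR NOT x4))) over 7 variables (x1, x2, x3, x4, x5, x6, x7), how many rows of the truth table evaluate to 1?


Formula: (((x2 OR x4) AND (x1 OR x5)) OR ((NOT x3 OR x3) OR (x2 OR NOT x4))) over 7 vars (128 rows)
Evaluate each row (x1, x2, x3, x4, x5, x6, x7 as bits, MSB first):
  row 0 [0000000]: (((0 OR 0) AND (0 OR 0)) OR ((NOT 0 OR 0) OR (0 OR NOT 0))) -> 1
  row 1 [0000001]: (((0 OR 0) AND (0 OR 0)) OR ((NOT 0 OR 0) OR (0 OR NOT 0))) -> 1
  row 2 [0000010]: (((0 OR 0) AND (0 OR 0)) OR ((NOT 0 OR 0) OR (0 OR NOT 0))) -> 1
  row 3 [0000011]: (((0 OR 0) AND (0 OR 0)) OR ((NOT 0 OR 0) OR (0 OR NOT 0))) -> 1
  row 4 [0000100]: (((0 OR 0) AND (0 OR 1)) OR ((NOT 0 OR 0) OR (0 OR NOT 0))) -> 1
  (every remaining row is evaluated the same way; all 128 results are listed next)
Full result column, 8 rows per line (x1,x2,x3,x4 fixed per line; x5,x6,x7 runs 000..111 left to right):
  rows 0-7 [x1,x2,x3,x4=0000]: 11111111  (ones: 8)
  rows 8-15 [x1,x2,x3,x4=0001]: 11111111  (ones: 8)
  rows 16-23 [x1,x2,x3,x4=0010]: 11111111  (ones: 8)
  rows 24-31 [x1,x2,x3,x4=0011]: 11111111  (ones: 8)
  rows 32-39 [x1,x2,x3,x4=0100]: 11111111  (ones: 8)
  rows 40-47 [x1,x2,x3,x4=0101]: 11111111  (ones: 8)
  rows 48-55 [x1,x2,x3,x4=0110]: 11111111  (ones: 8)
  rows 56-63 [x1,x2,x3,x4=0111]: 11111111  (ones: 8)
  rows 64-71 [x1,x2,x3,x4=1000]: 11111111  (ones: 8)
  rows 72-79 [x1,x2,x3,x4=1001]: 11111111  (ones: 8)
  rows 80-87 [x1,x2,x3,x4=1010]: 11111111  (ones: 8)
  rows 88-95 [x1,x2,x3,x4=1011]: 11111111  (ones: 8)
  rows 96-103 [x1,x2,x3,x4=1100]: 11111111  (ones: 8)
  rows 104-111 [x1,x2,x3,x4=1101]: 11111111  (ones: 8)
  rows 112-119 [x1,x2,x3,x4=1110]: 11111111  (ones: 8)
  rows 120-127 [x1,x2,x3,x4=1111]: 11111111  (ones: 8)
Count of 1-rows = 8+8+8+8+8+8+8+8+8+8+8+8+8+8+8+8 = 128

128


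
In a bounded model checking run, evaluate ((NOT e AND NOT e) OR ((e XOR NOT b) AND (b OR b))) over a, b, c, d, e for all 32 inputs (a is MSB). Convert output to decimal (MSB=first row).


Formula: ((NOT e AND NOT e) OR ((e XOR NOT b) AND (b OR b))) over a, b, c, d, e (32 rows)
Evaluate each row (bits = a,b,c,d,e, MSB first):
  row 0 [00000]: ((NOT 0 AND NOT 0) OR ((0 XOR NOT 0) AND (0 OR 0))) -> 1
  row 1 [00001]: ((NOT 1 AND NOT 1) OR ((1 XOR NOT 0) AND (0 OR 0))) -> 0
  row 2 [00010]: ((NOT 0 AND NOT 0) OR ((0 XOR NOT 0) AND (0 OR 0))) -> 1
  row 3 [00011]: ((NOT 1 AND NOT 1) OR ((1 XOR NOT 0) AND (0 OR 0))) -> 0
  row 4 [00100]: ((NOT 0 AND NOT 0) OR ((0 XOR NOT 0) AND (0 OR 0))) -> 1
  row 5 [00101]: ((NOT 1 AND NOT 1) OR ((1 XOR NOT 0) AND (0 OR 0))) -> 0
  row 6 [00110]: ((NOT 0 AND NOT 0) OR ((0 XOR NOT 0) AND (0 OR 0))) -> 1
  row 7 [00111]: ((NOT 1 AND NOT 1) OR ((1 XOR NOT 0) AND (0 OR 0))) -> 0
  row 8 [01000]: ((NOT 0 AND NOT 0) OR ((0 XOR NOT 1) AND (1 OR 1))) -> 1
  row 9 [01001]: ((NOT 1 AND NOT 1) OR ((1 XOR NOT 1) AND (1 OR 1))) -> 1
  row 10 [01010]: ((NOT 0 AND NOT 0) OR ((0 XOR NOT 1) AND (1 OR 1))) -> 1
  row 11 [01011]: ((NOT 1 AND NOT 1) OR ((1 XOR NOT 1) AND (1 OR 1))) -> 1
  row 12 [01100]: ((NOT 0 AND NOT 0) OR ((0 XOR NOT 1) AND (1 OR 1))) -> 1
  row 13 [01101]: ((NOT 1 AND NOT 1) OR ((1 XOR NOT 1) AND (1 OR 1))) -> 1
  row 14 [01110]: ((NOT 0 AND NOT 0) OR ((0 XOR NOT 1) AND (1 OR 1))) -> 1
  row 15 [01111]: ((NOT 1 AND NOT 1) OR ((1 XOR NOT 1) AND (1 OR 1))) -> 1
  row 16 [10000]: ((NOT 0 AND NOT 0) OR ((0 XOR NOT 0) AND (0 OR 0))) -> 1
  row 17 [10001]: ((NOT 1 AND NOT 1) OR ((1 XOR NOT 0) AND (0 OR 0))) -> 0
  row 18 [10010]: ((NOT 0 AND NOT 0) OR ((0 XOR NOT 0) AND (0 OR 0))) -> 1
  row 19 [10011]: ((NOT 1 AND NOT 1) OR ((1 XOR NOT 0) AND (0 OR 0))) -> 0
  row 20 [10100]: ((NOT 0 AND NOT 0) OR ((0 XOR NOT 0) AND (0 OR 0))) -> 1
  row 21 [10101]: ((NOT 1 AND NOT 1) OR ((1 XOR NOT 0) AND (0 OR 0))) -> 0
  row 22 [10110]: ((NOT 0 AND NOT 0) OR ((0 XOR NOT 0) AND (0 OR 0))) -> 1
  row 23 [10111]: ((NOT 1 AND NOT 1) OR ((1 XOR NOT 0) AND (0 OR 0))) -> 0
  row 24 [11000]: ((NOT 0 AND NOT 0) OR ((0 XOR NOT 1) AND (1 OR 1))) -> 1
  row 25 [11001]: ((NOT 1 AND NOT 1) OR ((1 XOR NOT 1) AND (1 OR 1))) -> 1
  row 26 [11010]: ((NOT 0 AND NOT 0) OR ((0 XOR NOT 1) AND (1 OR 1))) -> 1
  row 27 [11011]: ((NOT 1 AND NOT 1) OR ((1 XOR NOT 1) AND (1 OR 1))) -> 1
  row 28 [11100]: ((NOT 0 AND NOT 0) OR ((0 XOR NOT 1) AND (1 OR 1))) -> 1
  row 29 [11101]: ((NOT 1 AND NOT 1) OR ((1 XOR NOT 1) AND (1 OR 1))) -> 1
  row 30 [11110]: ((NOT 0 AND NOT 0) OR ((0 XOR NOT 1) AND (1 OR 1))) -> 1
  row 31 [11111]: ((NOT 1 AND NOT 1) OR ((1 XOR NOT 1) AND (1 OR 1))) -> 1
Full result column, 4 rows per line (a,b,c fixed per line; d,e runs 00..11 left to right):
  rows 0-3 [a,b,c=000]: 1010  = hex A
  rows 4-7 [a,b,c=001]: 1010  = hex A
  rows 8-11 [a,b,c=010]: 1111  = hex F
  rows 12-15 [a,b,c=011]: 1111  = hex F
  rows 16-19 [a,b,c=100]: 1010  = hex A
  rows 20-23 [a,b,c=101]: 1010  = hex A
  rows 24-27 [a,b,c=110]: 1111  = hex F
  rows 28-31 [a,b,c=111]: 1111  = hex F
Output column (row 0 .. row 31) = 10101010111111111010101011111111
Output column grouped in 4s = 1010 1010 1111 1111 1010 1010 1111 1111 = 0xAAFFAAFF
Convert to decimal digit by digit (value = value*16 + digit):
  A -> 10
  10*16 + 10 (A) = 170
  170*16 + 15 (F) = 2735
  2735*16 + 15 (F) = 43775
  43775*16 + 10 (A) = 700410
  700410*16 + 10 (A) = 11206570
  11206570*16 + 15 (F) = 179305135
  179305135*16 + 15 (F) = 2868882175
Decimal = 2868882175

2868882175


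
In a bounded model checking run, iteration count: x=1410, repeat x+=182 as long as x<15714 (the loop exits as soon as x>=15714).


Step 1: x goes from 1410 toward 15714 by 182; the body runs while x<15714, so iterations = ceil((bound-start)/step)
Step 2: Distance=14304
Step 3: ceil(14304/182)=79

79


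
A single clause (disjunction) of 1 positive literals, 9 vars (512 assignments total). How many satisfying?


Step 1: Total=2^9=512
Step 2: Unsat when all 1 false: 2^8=256
Step 3: Sat=512-256=256

256


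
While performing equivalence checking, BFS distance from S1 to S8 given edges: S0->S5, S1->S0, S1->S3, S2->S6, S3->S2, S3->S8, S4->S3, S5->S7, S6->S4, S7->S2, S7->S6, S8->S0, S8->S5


BFS layer-by-layer from S1:
  dist 0: {S1}
  dist 1: {S0, S3}
  dist 2: {S2, S5, S8}
  -> S8 reached at distance 2
Shortest path length = 2

2


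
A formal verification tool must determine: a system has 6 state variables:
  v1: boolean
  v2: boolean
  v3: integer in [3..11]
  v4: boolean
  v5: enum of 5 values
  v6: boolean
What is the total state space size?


State space = product of domain sizes of all variables.
Domain sizes:
  v1 (boolean): 2
  v2 (boolean): 2
  v3 (integer in [3..11]): 9
  v4 (boolean): 2
  v5 (enum of 5 values): 5
  v6 (boolean): 2
Product = 2 * 2 * 9 * 2 * 5 * 2 = 720

720


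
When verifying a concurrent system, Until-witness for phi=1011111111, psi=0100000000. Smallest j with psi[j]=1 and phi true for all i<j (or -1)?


(phi U psi) at 0: need smallest j with psi[j]=1 and phi[i]=1 for all i in [0,j).
Scan from step 0:
  step 0: phi=1, psi=0 -> continue
  step 1: psi=1 and phi held for [0,1) -> witness found
Witness step = 1

1


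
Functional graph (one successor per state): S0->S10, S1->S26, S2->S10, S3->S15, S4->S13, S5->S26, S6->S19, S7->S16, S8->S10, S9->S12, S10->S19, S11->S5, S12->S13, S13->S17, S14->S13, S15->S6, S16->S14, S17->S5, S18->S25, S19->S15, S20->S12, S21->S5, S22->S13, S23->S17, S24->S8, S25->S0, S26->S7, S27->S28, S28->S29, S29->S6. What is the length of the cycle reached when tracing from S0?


Trace from S0 until a state repeats:
  S0 -> S10 -> S19 -> S15 -> S6 -> S19
S19 first seen at step 2, revisited at step 5.
Cycle length = 5 - 2 = 3

3


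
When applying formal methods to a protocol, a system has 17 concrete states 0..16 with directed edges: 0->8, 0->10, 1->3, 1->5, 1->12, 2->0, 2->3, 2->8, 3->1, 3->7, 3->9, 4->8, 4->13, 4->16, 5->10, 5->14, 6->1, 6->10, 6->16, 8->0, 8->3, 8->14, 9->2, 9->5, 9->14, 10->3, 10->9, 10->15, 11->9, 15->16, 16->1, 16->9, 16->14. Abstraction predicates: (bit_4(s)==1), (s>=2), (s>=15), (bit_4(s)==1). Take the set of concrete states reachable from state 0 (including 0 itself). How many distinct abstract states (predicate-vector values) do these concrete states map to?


BFS from 0:
Concrete reachable: {0, 1, 2, 3, 5, 7, 8, 9, 10, 12, 14, 15, 16}
Abstract via predicates (bit_4(s)==1), (s>=2), (s>=15), (bit_4(s)==1):
  (0,0,0,0) <- {0, 1}
  (0,1,0,0) <- {2, 3, 5, 7, 8, 9, 10, 12, 14}
  (0,1,1,0) <- {15}
  (1,1,1,1) <- {16}
Distinct abstract states = 4

4


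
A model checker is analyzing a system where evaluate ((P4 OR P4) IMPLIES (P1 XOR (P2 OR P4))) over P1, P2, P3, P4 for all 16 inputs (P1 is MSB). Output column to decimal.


Formula: ((P4 OR P4) IMPLIES (P1 XOR (P2 OR P4))) over P1, P2, P3, P4 (16 rows)
Evaluate each row (bits = P1,P2,P3,P4, MSB first):
  row 0 [0000]: ((0 OR 0) IMPLIES (0 XOR (0 OR 0))) -> 1
  row 1 [0001]: ((1 OR 1) IMPLIES (0 XOR (0 OR 1))) -> 1
  row 2 [0010]: ((0 OR 0) IMPLIES (0 XOR (0 OR 0))) -> 1
  row 3 [0011]: ((1 OR 1) IMPLIES (0 XOR (0 OR 1))) -> 1
  row 4 [0100]: ((0 OR 0) IMPLIES (0 XOR (1 OR 0))) -> 1
  row 5 [0101]: ((1 OR 1) IMPLIES (0 XOR (1 OR 1))) -> 1
  row 6 [0110]: ((0 OR 0) IMPLIES (0 XOR (1 OR 0))) -> 1
  row 7 [0111]: ((1 OR 1) IMPLIES (0 XOR (1 OR 1))) -> 1
  row 8 [1000]: ((0 OR 0) IMPLIES (1 XOR (0 OR 0))) -> 1
  row 9 [1001]: ((1 OR 1) IMPLIES (1 XOR (0 OR 1))) -> 0
  row 10 [1010]: ((0 OR 0) IMPLIES (1 XOR (0 OR 0))) -> 1
  row 11 [1011]: ((1 OR 1) IMPLIES (1 XOR (0 OR 1))) -> 0
  row 12 [1100]: ((0 OR 0) IMPLIES (1 XOR (1 OR 0))) -> 1
  row 13 [1101]: ((1 OR 1) IMPLIES (1 XOR (1 OR 1))) -> 0
  row 14 [1110]: ((0 OR 0) IMPLIES (1 XOR (1 OR 0))) -> 1
  row 15 [1111]: ((1 OR 1) IMPLIES (1 XOR (1 OR 1))) -> 0
Full result column, 4 rows per line (P1,P2 fixed per line; P3,P4 runs 00..11 left to right):
  rows 0-3 [P1,P2=00]: 1111  = hex F
  rows 4-7 [P1,P2=01]: 1111  = hex F
  rows 8-11 [P1,P2=10]: 1010  = hex A
  rows 12-15 [P1,P2=11]: 1010  = hex A
Output column (row 0 .. row 15) = 1111111110101010
Output column grouped in 4s = 1111 1111 1010 1010 = 0xFFAA
Convert to decimal digit by digit (value = value*16 + digit):
  F -> 15
  15*16 + 15 (F) = 255
  255*16 + 10 (A) = 4090
  4090*16 + 10 (A) = 65450
Decimal = 65450

65450


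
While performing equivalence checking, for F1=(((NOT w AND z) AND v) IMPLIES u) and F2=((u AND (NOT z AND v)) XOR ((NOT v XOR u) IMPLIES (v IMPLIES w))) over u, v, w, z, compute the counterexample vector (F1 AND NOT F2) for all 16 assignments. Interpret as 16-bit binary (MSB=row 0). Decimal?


F1 = (((NOT w AND z) AND v) IMPLIES u)
F2 = ((u AND (NOT z AND v)) XOR ((NOT v XOR u) IMPLIES (v IMPLIES w)))
Counterexample to F1=>F2 is where F1=1 and F2=0.
Evaluate each row (bits = u,v,w,z, MSB first):
  row 0 [0000]: F1=1 F2=1 -> F1&~F2 -> 0
  row 1 [0001]: F1=1 F2=1 -> F1&~F2 -> 0
  row 2 [0010]: F1=1 F2=1 -> F1&~F2 -> 0
  row 3 [0011]: F1=1 F2=1 -> F1&~F2 -> 0
  row 4 [0100]: F1=1 F2=1 -> F1&~F2 -> 0
  row 5 [0101]: F1=0 F2=1 -> F1&~F2 -> 0
  row 6 [0110]: F1=1 F2=1 -> F1&~F2 -> 0
  row 7 [0111]: F1=1 F2=1 -> F1&~F2 -> 0
  row 8 [1000]: F1=1 F2=1 -> F1&~F2 -> 0
  row 9 [1001]: F1=1 F2=1 -> F1&~F2 -> 0
  row 10 [1010]: F1=1 F2=1 -> F1&~F2 -> 0
  row 11 [1011]: F1=1 F2=1 -> F1&~F2 -> 0
  row 12 [1100]: F1=1 F2=1 -> F1&~F2 -> 0
  row 13 [1101]: F1=1 F2=0 -> F1&~F2 -> 1
  row 14 [1110]: F1=1 F2=0 -> F1&~F2 -> 1
  row 15 [1111]: F1=1 F2=1 -> F1&~F2 -> 0
Full result column, 4 rows per line (u,v fixed per line; w,z runs 00..11 left to right):
  rows 0-3 [u,v=00]: 0000  = hex 0
  rows 4-7 [u,v=01]: 0000  = hex 0
  rows 8-11 [u,v=10]: 0000  = hex 0
  rows 12-15 [u,v=11]: 0110  = hex 6
Counterexample vector (row 0 .. row 15) = 0000000000000110
Output column grouped in 4s = 0000 0000 0000 0110 = 0x0006
Convert to decimal digit by digit (value = value*16 + digit):
  0 -> 0
  0*16 + 0 = 0
  0*16 + 0 = 0
  0*16 + 6 = 6
Decimal = 6

6


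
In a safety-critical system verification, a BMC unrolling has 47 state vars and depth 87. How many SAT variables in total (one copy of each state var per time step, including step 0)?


BMC unrolls to depth k, creating one copy of each state var for steps 0..k.
Step count = 87 + 1 = 88 (steps 0 through 87)
Vars per step = 47
Total = 47 * 88 = 4136

4136


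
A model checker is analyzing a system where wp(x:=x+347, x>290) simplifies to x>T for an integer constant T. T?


Formula: wp(x:=E, P) = P[E/x] (substitute E for x in postcondition)
Step 1: Postcondition: x>290
Step 2: Substitute x+347 for x: x+347>290
Step 3: Solve for x: x > 290-347 = -57

-57


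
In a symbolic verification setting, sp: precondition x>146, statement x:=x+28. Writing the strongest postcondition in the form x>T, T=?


Formula: sp(P, x:=E) = exists old_x. (x = E[old_x/x]) AND P[old_x/x] (old_x is the value of x before the assignment; eliminate old_x by solving x = E[old_x/x] for old_x)
Step 1: Precondition P: x>146, i.e. old_x > 146
Step 2: Assignment gives x = old_x + 28, so old_x = x - 28
Step 3: Substitute into P: x - 28 > 146
Step 4: Simplify: x > 146+28 = 174

174


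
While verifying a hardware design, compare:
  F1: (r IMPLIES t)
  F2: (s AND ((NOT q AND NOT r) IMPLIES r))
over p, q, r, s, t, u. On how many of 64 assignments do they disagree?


F1 = (r IMPLIES t)
F2 = (s AND ((NOT q AND NOT r) IMPLIES r))
Evaluate both on each of 64 rows (bits = p,q,r,s,t,u):
  row 0 [000000]: F1=1 F2=0 (differ) -> 1
  row 1 [000001]: F1=1 F2=0 (differ) -> 1
  row 2 [000010]: F1=1 F2=0 (differ) -> 1
  row 3 [000011]: F1=1 F2=0 (differ) -> 1
  row 4 [000100]: F1=1 F2=0 (differ) -> 1
  (every remaining row is evaluated the same way; all 64 results are listed next)
Full result column, 8 rows per line (p,q,r fixed per line; s,t,u runs 000..111 left to right):
  rows 0-7 [p,q,r=000]: 11111111  (ones: 8)
  rows 8-15 [p,q,r=001]: 00111100  (ones: 4)
  rows 16-23 [p,q,r=010]: 11110000  (ones: 4)
  rows 24-31 [p,q,r=011]: 00111100  (ones: 4)
  rows 32-39 [p,q,r=100]: 11111111  (ones: 8)
  rows 40-47 [p,q,r=101]: 00111100  (ones: 4)
  rows 48-55 [p,q,r=110]: 11110000  (ones: 4)
  rows 56-63 [p,q,r=111]: 00111100  (ones: 4)
Disagreements = 8+4+4+4+8+4+4+4 = 40

40


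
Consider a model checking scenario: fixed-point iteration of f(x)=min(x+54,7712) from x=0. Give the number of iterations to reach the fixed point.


Step 1: x=0, cap=7712, increment=54
Step 2: x grows by 54 each step until capped at 7712; fixed point is x=7712
Step 3: iterations = ceil(7712/54) = 143

143


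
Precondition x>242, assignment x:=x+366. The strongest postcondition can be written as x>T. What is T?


Formula: sp(P, x:=E) = exists old_x. (x = E[old_x/x]) AND P[old_x/x] (old_x is the value of x before the assignment; eliminate old_x by solving x = E[old_x/x] for old_x)
Step 1: Precondition P: x>242, i.e. old_x > 242
Step 2: Assignment gives x = old_x + 366, so old_x = x - 366
Step 3: Substitute into P: x - 366 > 242
Step 4: Simplify: x > 242+366 = 608

608


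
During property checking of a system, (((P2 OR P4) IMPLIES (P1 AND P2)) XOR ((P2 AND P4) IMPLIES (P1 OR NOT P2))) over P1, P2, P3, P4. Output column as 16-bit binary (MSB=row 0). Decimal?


Formula: (((P2 OR P4) IMPLIES (P1 AND P2)) XOR ((P2 AND P4) IMPLIES (P1 OR NOT P2))) over P1, P2, P3, P4 (16 rows)
Evaluate each row (bits = P1,P2,P3,P4, MSB first):
  row 0 [0000]: (((0 OR 0) IMPLIES (0 AND 0)) XOR ((0 AND 0) IMPLIES (0 OR NOT 0))) -> 0
  row 1 [0001]: (((0 OR 1) IMPLIES (0 AND 0)) XOR ((0 AND 1) IMPLIES (0 OR NOT 0))) -> 1
  row 2 [0010]: (((0 OR 0) IMPLIES (0 AND 0)) XOR ((0 AND 0) IMPLIES (0 OR NOT 0))) -> 0
  row 3 [0011]: (((0 OR 1) IMPLIES (0 AND 0)) XOR ((0 AND 1) IMPLIES (0 OR NOT 0))) -> 1
  row 4 [0100]: (((1 OR 0) IMPLIES (0 AND 1)) XOR ((1 AND 0) IMPLIES (0 OR NOT 1))) -> 1
  row 5 [0101]: (((1 OR 1) IMPLIES (0 AND 1)) XOR ((1 AND 1) IMPLIES (0 OR NOT 1))) -> 0
  row 6 [0110]: (((1 OR 0) IMPLIES (0 AND 1)) XOR ((1 AND 0) IMPLIES (0 OR NOT 1))) -> 1
  row 7 [0111]: (((1 OR 1) IMPLIES (0 AND 1)) XOR ((1 AND 1) IMPLIES (0 OR NOT 1))) -> 0
  row 8 [1000]: (((0 OR 0) IMPLIES (1 AND 0)) XOR ((0 AND 0) IMPLIES (1 OR NOT 0))) -> 0
  row 9 [1001]: (((0 OR 1) IMPLIES (1 AND 0)) XOR ((0 AND 1) IMPLIES (1 OR NOT 0))) -> 1
  row 10 [1010]: (((0 OR 0) IMPLIES (1 AND 0)) XOR ((0 AND 0) IMPLIES (1 OR NOT 0))) -> 0
  row 11 [1011]: (((0 OR 1) IMPLIES (1 AND 0)) XOR ((0 AND 1) IMPLIES (1 OR NOT 0))) -> 1
  row 12 [1100]: (((1 OR 0) IMPLIES (1 AND 1)) XOR ((1 AND 0) IMPLIES (1 OR NOT 1))) -> 0
  row 13 [1101]: (((1 OR 1) IMPLIES (1 AND 1)) XOR ((1 AND 1) IMPLIES (1 OR NOT 1))) -> 0
  row 14 [1110]: (((1 OR 0) IMPLIES (1 AND 1)) XOR ((1 AND 0) IMPLIES (1 OR NOT 1))) -> 0
  row 15 [1111]: (((1 OR 1) IMPLIES (1 AND 1)) XOR ((1 AND 1) IMPLIES (1 OR NOT 1))) -> 0
Full result column, 4 rows per line (P1,P2 fixed per line; P3,P4 runs 00..11 left to right):
  rows 0-3 [P1,P2=00]: 0101  = hex 5
  rows 4-7 [P1,P2=01]: 1010  = hex A
  rows 8-11 [P1,P2=10]: 0101  = hex 5
  rows 12-15 [P1,P2=11]: 0000  = hex 0
Output column (row 0 .. row 15) = 0101101001010000
Output column grouped in 4s = 0101 1010 0101 0000 = 0x5A50
Convert to decimal digit by digit (value = value*16 + digit):
  5 -> 5
  5*16 + 10 (A) = 90
  90*16 + 5 = 1445
  1445*16 + 0 = 23120
Decimal = 23120

23120


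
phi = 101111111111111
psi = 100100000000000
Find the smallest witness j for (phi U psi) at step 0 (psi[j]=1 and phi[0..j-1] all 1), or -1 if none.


(phi U psi) at 0: need smallest j with psi[j]=1 and phi[i]=1 for all i in [0,j).
Scan from step 0:
  step 0: psi=1 and phi held for [0,0) -> witness found
Witness step = 0

0


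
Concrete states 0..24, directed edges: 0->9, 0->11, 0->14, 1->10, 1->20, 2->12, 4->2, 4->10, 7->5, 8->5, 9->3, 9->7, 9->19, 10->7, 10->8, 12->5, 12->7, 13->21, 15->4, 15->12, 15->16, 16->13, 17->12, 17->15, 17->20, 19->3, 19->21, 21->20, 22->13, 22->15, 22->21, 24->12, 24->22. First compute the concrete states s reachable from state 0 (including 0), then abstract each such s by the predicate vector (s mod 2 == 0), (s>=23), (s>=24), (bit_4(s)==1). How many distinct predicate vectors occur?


BFS from 0:
Concrete reachable: {0, 3, 5, 7, 9, 11, 14, 19, 20, 21}
Abstract via predicates (s mod 2 == 0), (s>=23), (s>=24), (bit_4(s)==1):
  (0,0,0,0) <- {3, 5, 7, 9, 11}
  (0,0,0,1) <- {19, 21}
  (1,0,0,0) <- {0, 14}
  (1,0,0,1) <- {20}
Distinct abstract states = 4

4


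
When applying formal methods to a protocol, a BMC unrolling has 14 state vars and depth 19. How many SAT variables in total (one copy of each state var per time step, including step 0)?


BMC unrolls to depth k, creating one copy of each state var for steps 0..k.
Step count = 19 + 1 = 20 (steps 0 through 19)
Vars per step = 14
Total = 14 * 20 = 280

280


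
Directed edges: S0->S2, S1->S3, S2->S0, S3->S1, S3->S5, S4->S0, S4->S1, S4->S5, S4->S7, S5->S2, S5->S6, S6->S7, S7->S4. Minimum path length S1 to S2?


BFS layer-by-layer from S1:
  dist 0: {S1}
  dist 1: {S3}
  dist 2: {S5}
  dist 3: {S2, S6}
  -> S2 reached at distance 3
Shortest path length = 3

3


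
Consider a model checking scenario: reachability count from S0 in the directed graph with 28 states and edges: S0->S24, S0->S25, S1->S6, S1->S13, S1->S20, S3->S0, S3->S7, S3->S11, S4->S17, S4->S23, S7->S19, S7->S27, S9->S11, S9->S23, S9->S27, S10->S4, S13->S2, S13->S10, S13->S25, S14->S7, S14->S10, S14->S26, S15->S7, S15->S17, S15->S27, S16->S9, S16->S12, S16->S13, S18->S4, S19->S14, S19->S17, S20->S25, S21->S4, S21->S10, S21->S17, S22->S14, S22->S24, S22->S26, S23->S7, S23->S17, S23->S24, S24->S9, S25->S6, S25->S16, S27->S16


BFS from S0:
  layer 0: {S0}
  layer 1: {S24, S25}
  layer 2: {S6, S9, S16}
  layer 3: {S11, S12, S13, S23, S27}
  layer 4: {S2, S7, S10, S17}
  layer 5: {S4, S19}
  layer 6: {S14}
  layer 7: {S26}
Reachable set: {S0, S2, S4, S6, S7, S9, S10, S11, S12, S13, S14, S16, S17, S19, S23, S24, S25, S26, S27}
Count = 19

19


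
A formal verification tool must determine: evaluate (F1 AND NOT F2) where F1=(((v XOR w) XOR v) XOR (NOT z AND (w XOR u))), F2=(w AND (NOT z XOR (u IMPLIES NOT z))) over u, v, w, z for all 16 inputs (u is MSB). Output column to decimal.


F1 = (((v XOR w) XOR v) XOR (NOT z AND (w XOR u)))
F2 = (w AND (NOT z XOR (u IMPLIES NOT z)))
Counterexample to F1=>F2 is where F1=1 and F2=0.
Evaluate each row (bits = u,v,w,z, MSB first):
  row 0 [0000]: F1=0 F2=0 -> F1&~F2 -> 0
  row 1 [0001]: F1=0 F2=0 -> F1&~F2 -> 0
  row 2 [0010]: F1=0 F2=0 -> F1&~F2 -> 0
  row 3 [0011]: F1=1 F2=1 -> F1&~F2 -> 0
  row 4 [0100]: F1=0 F2=0 -> F1&~F2 -> 0
  row 5 [0101]: F1=0 F2=0 -> F1&~F2 -> 0
  row 6 [0110]: F1=0 F2=0 -> F1&~F2 -> 0
  row 7 [0111]: F1=1 F2=1 -> F1&~F2 -> 0
  row 8 [1000]: F1=1 F2=0 -> F1&~F2 -> 1
  row 9 [1001]: F1=0 F2=0 -> F1&~F2 -> 0
  row 10 [1010]: F1=1 F2=0 -> F1&~F2 -> 1
  row 11 [1011]: F1=1 F2=0 -> F1&~F2 -> 1
  row 12 [1100]: F1=1 F2=0 -> F1&~F2 -> 1
  row 13 [1101]: F1=0 F2=0 -> F1&~F2 -> 0
  row 14 [1110]: F1=1 F2=0 -> F1&~F2 -> 1
  row 15 [1111]: F1=1 F2=0 -> F1&~F2 -> 1
Full result column, 4 rows per line (u,v fixed per line; w,z runs 00..11 left to right):
  rows 0-3 [u,v=00]: 0000  = hex 0
  rows 4-7 [u,v=01]: 0000  = hex 0
  rows 8-11 [u,v=10]: 1011  = hex B
  rows 12-15 [u,v=11]: 1011  = hex B
Counterexample vector (row 0 .. row 15) = 0000000010111011
Output column grouped in 4s = 0000 0000 1011 1011 = 0x00BB
Convert to decimal digit by digit (value = value*16 + digit):
  0 -> 0
  0*16 + 0 = 0
  0*16 + 11 (B) = 11
  11*16 + 11 (B) = 187
Decimal = 187

187


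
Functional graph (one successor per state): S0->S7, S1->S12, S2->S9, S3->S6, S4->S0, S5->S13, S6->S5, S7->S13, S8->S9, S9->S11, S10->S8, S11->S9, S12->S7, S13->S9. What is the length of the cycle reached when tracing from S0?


Trace from S0 until a state repeats:
  S0 -> S7 -> S13 -> S9 -> S11 -> S9
S9 first seen at step 3, revisited at step 5.
Cycle length = 5 - 3 = 2

2


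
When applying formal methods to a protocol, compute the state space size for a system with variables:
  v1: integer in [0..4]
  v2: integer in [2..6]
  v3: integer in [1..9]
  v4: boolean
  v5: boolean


State space = product of domain sizes of all variables.
Domain sizes:
  v1 (integer in [0..4]): 5
  v2 (integer in [2..6]): 5
  v3 (integer in [1..9]): 9
  v4 (boolean): 2
  v5 (boolean): 2
Product = 5 * 5 * 9 * 2 * 2 = 900

900


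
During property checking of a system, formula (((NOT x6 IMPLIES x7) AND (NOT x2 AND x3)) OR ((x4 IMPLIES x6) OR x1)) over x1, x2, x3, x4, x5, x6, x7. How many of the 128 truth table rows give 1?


Formula: (((NOT x6 IMPLIES x7) AND (NOT x2 AND x3)) OR ((x4 IMPLIES x6) OR x1)) over 7 vars (128 rows)
Evaluate each row (x1, x2, x3, x4, x5, x6, x7 as bits, MSB first):
  row 0 [0000000]: (((NOT 0 IMPLIES 0) AND (NOT 0 AND 0)) OR ((0 IMPLIES 0) OR 0)) -> 1
  row 1 [0000001]: (((NOT 0 IMPLIES 1) AND (NOT 0 AND 0)) OR ((0 IMPLIES 0) OR 0)) -> 1
  row 2 [0000010]: (((NOT 1 IMPLIES 0) AND (NOT 0 AND 0)) OR ((0 IMPLIES 1) OR 0)) -> 1
  row 3 [0000011]: (((NOT 1 IMPLIES 1) AND (NOT 0 AND 0)) OR ((0 IMPLIES 1) OR 0)) -> 1
  row 4 [0000100]: (((NOT 0 IMPLIES 0) AND (NOT 0 AND 0)) OR ((0 IMPLIES 0) OR 0)) -> 1
  (every remaining row is evaluated the same way; all 128 results are listed next)
Full result column, 8 rows per line (x1,x2,x3,x4 fixed per line; x5,x6,x7 runs 000..111 left to right):
  rows 0-7 [x1,x2,x3,x4=0000]: 11111111  (ones: 8)
  rows 8-15 [x1,x2,x3,x4=0001]: 00110011  (ones: 4)
  rows 16-23 [x1,x2,x3,x4=0010]: 11111111  (ones: 8)
  rows 24-31 [x1,x2,x3,x4=0011]: 01110111  (ones: 6)
  rows 32-39 [x1,x2,x3,x4=0100]: 11111111  (ones: 8)
  rows 40-47 [x1,x2,x3,x4=0101]: 00110011  (ones: 4)
  rows 48-55 [x1,x2,x3,x4=0110]: 11111111  (ones: 8)
  rows 56-63 [x1,x2,x3,x4=0111]: 00110011  (ones: 4)
  rows 64-71 [x1,x2,x3,x4=1000]: 11111111  (ones: 8)
  rows 72-79 [x1,x2,x3,x4=1001]: 11111111  (ones: 8)
  rows 80-87 [x1,x2,x3,x4=1010]: 11111111  (ones: 8)
  rows 88-95 [x1,x2,x3,x4=1011]: 11111111  (ones: 8)
  rows 96-103 [x1,x2,x3,x4=1100]: 11111111  (ones: 8)
  rows 104-111 [x1,x2,x3,x4=1101]: 11111111  (ones: 8)
  rows 112-119 [x1,x2,x3,x4=1110]: 11111111  (ones: 8)
  rows 120-127 [x1,x2,x3,x4=1111]: 11111111  (ones: 8)
Count of 1-rows = 8+4+8+6+8+4+8+4+8+8+8+8+8+8+8+8 = 114

114


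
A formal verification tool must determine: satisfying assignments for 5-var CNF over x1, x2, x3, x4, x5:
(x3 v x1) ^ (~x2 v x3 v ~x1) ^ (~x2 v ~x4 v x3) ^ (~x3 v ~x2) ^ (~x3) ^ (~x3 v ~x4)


CNF with 6 clauses over 5 vars (32 assignments).
An assignment satisfies CNF iff every clause has >=1 true literal.
Check each row (bits = x1,x2,x3,x4,x5; clause T/F shown):
  row 0 [00000]: clauses=FTTTTT -> 0
  row 1 [00001]: clauses=FTTTTT -> 0
  row 2 [00010]: clauses=FTTTTT -> 0
  row 3 [00011]: clauses=FTTTTT -> 0
  row 4 [00100]: clauses=TTTTFT -> 0
  row 5 [00101]: clauses=TTTTFT -> 0
  row 6 [00110]: clauses=TTTTFF -> 0
  row 7 [00111]: clauses=TTTTFF -> 0
  row 8 [01000]: clauses=FTTTTT -> 0
  row 9 [01001]: clauses=FTTTTT -> 0
  row 10 [01010]: clauses=FTFTTT -> 0
  row 11 [01011]: clauses=FTFTTT -> 0
  row 12 [01100]: clauses=TTTFFT -> 0
  row 13 [01101]: clauses=TTTFFT -> 0
  row 14 [01110]: clauses=TTTFFF -> 0
  row 15 [01111]: clauses=TTTFFF -> 0
  row 16 [10000]: clauses=TTTTTT -> 1
  row 17 [10001]: clauses=TTTTTT -> 1
  row 18 [10010]: clauses=TTTTTT -> 1
  row 19 [10011]: clauses=TTTTTT -> 1
  row 20 [10100]: clauses=TTTTFT -> 0
  row 21 [10101]: clauses=TTTTFT -> 0
  row 22 [10110]: clauses=TTTTFF -> 0
  row 23 [10111]: clauses=TTTTFF -> 0
  row 24 [11000]: clauses=TFTTTT -> 0
  row 25 [11001]: clauses=TFTTTT -> 0
  row 26 [11010]: clauses=TFFTTT -> 0
  row 27 [11011]: clauses=TFFTTT -> 0
  row 28 [11100]: clauses=TTTFFT -> 0
  row 29 [11101]: clauses=TTTFFT -> 0
  row 30 [11110]: clauses=TTTFFF -> 0
  row 31 [11111]: clauses=TTTFFF -> 0
Full result column, 8 rows per line (x1,x2 fixed per line; x3,x4,x5 runs 000..111 left to right):
  rows 0-7 [x1,x2=00]: 00000000  (ones: 0)
  rows 8-15 [x1,x2=01]: 00000000  (ones: 0)
  rows 16-23 [x1,x2=10]: 11110000  (ones: 4)
  rows 24-31 [x1,x2=11]: 00000000  (ones: 0)
Satisfying assignments = 0+0+4+0 = 4

4


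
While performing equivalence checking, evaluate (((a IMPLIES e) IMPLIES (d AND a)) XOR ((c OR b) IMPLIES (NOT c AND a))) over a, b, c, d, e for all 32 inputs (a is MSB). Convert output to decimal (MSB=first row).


Formula: (((a IMPLIES e) IMPLIES (d AND a)) XOR ((c OR b) IMPLIES (NOT c AND a))) over a, b, c, d, e (32 rows)
Evaluate each row (bits = a,b,c,d,e, MSB first):
  row 0 [00000]: (((0 IMPLIES 0) IMPLIES (0 AND 0)) XOR ((0 OR 0) IMPLIES (NOT 0 AND 0))) -> 1
  row 1 [00001]: (((0 IMPLIES 1) IMPLIES (0 AND 0)) XOR ((0 OR 0) IMPLIES (NOT 0 AND 0))) -> 1
  row 2 [00010]: (((0 IMPLIES 0) IMPLIES (1 AND 0)) XOR ((0 OR 0) IMPLIES (NOT 0 AND 0))) -> 1
  row 3 [00011]: (((0 IMPLIES 1) IMPLIES (1 AND 0)) XOR ((0 OR 0) IMPLIES (NOT 0 AND 0))) -> 1
  row 4 [00100]: (((0 IMPLIES 0) IMPLIES (0 AND 0)) XOR ((1 OR 0) IMPLIES (NOT 1 AND 0))) -> 0
  row 5 [00101]: (((0 IMPLIES 1) IMPLIES (0 AND 0)) XOR ((1 OR 0) IMPLIES (NOT 1 AND 0))) -> 0
  row 6 [00110]: (((0 IMPLIES 0) IMPLIES (1 AND 0)) XOR ((1 OR 0) IMPLIES (NOT 1 AND 0))) -> 0
  row 7 [00111]: (((0 IMPLIES 1) IMPLIES (1 AND 0)) XOR ((1 OR 0) IMPLIES (NOT 1 AND 0))) -> 0
  row 8 [01000]: (((0 IMPLIES 0) IMPLIES (0 AND 0)) XOR ((0 OR 1) IMPLIES (NOT 0 AND 0))) -> 0
  row 9 [01001]: (((0 IMPLIES 1) IMPLIES (0 AND 0)) XOR ((0 OR 1) IMPLIES (NOT 0 AND 0))) -> 0
  row 10 [01010]: (((0 IMPLIES 0) IMPLIES (1 AND 0)) XOR ((0 OR 1) IMPLIES (NOT 0 AND 0))) -> 0
  row 11 [01011]: (((0 IMPLIES 1) IMPLIES (1 AND 0)) XOR ((0 OR 1) IMPLIES (NOT 0 AND 0))) -> 0
  row 12 [01100]: (((0 IMPLIES 0) IMPLIES (0 AND 0)) XOR ((1 OR 1) IMPLIES (NOT 1 AND 0))) -> 0
  row 13 [01101]: (((0 IMPLIES 1) IMPLIES (0 AND 0)) XOR ((1 OR 1) IMPLIES (NOT 1 AND 0))) -> 0
  row 14 [01110]: (((0 IMPLIES 0) IMPLIES (1 AND 0)) XOR ((1 OR 1) IMPLIES (NOT 1 AND 0))) -> 0
  row 15 [01111]: (((0 IMPLIES 1) IMPLIES (1 AND 0)) XOR ((1 OR 1) IMPLIES (NOT 1 AND 0))) -> 0
  row 16 [10000]: (((1 IMPLIES 0) IMPLIES (0 AND 1)) XOR ((0 OR 0) IMPLIES (NOT 0 AND 1))) -> 0
  row 17 [10001]: (((1 IMPLIES 1) IMPLIES (0 AND 1)) XOR ((0 OR 0) IMPLIES (NOT 0 AND 1))) -> 1
  row 18 [10010]: (((1 IMPLIES 0) IMPLIES (1 AND 1)) XOR ((0 OR 0) IMPLIES (NOT 0 AND 1))) -> 0
  row 19 [10011]: (((1 IMPLIES 1) IMPLIES (1 AND 1)) XOR ((0 OR 0) IMPLIES (NOT 0 AND 1))) -> 0
  row 20 [10100]: (((1 IMPLIES 0) IMPLIES (0 AND 1)) XOR ((1 OR 0) IMPLIES (NOT 1 AND 1))) -> 1
  row 21 [10101]: (((1 IMPLIES 1) IMPLIES (0 AND 1)) XOR ((1 OR 0) IMPLIES (NOT 1 AND 1))) -> 0
  row 22 [10110]: (((1 IMPLIES 0) IMPLIES (1 AND 1)) XOR ((1 OR 0) IMPLIES (NOT 1 AND 1))) -> 1
  row 23 [10111]: (((1 IMPLIES 1) IMPLIES (1 AND 1)) XOR ((1 OR 0) IMPLIES (NOT 1 AND 1))) -> 1
  row 24 [11000]: (((1 IMPLIES 0) IMPLIES (0 AND 1)) XOR ((0 OR 1) IMPLIES (NOT 0 AND 1))) -> 0
  row 25 [11001]: (((1 IMPLIES 1) IMPLIES (0 AND 1)) XOR ((0 OR 1) IMPLIES (NOT 0 AND 1))) -> 1
  row 26 [11010]: (((1 IMPLIES 0) IMPLIES (1 AND 1)) XOR ((0 OR 1) IMPLIES (NOT 0 AND 1))) -> 0
  row 27 [11011]: (((1 IMPLIES 1) IMPLIES (1 AND 1)) XOR ((0 OR 1) IMPLIES (NOT 0 AND 1))) -> 0
  row 28 [11100]: (((1 IMPLIES 0) IMPLIES (0 AND 1)) XOR ((1 OR 1) IMPLIES (NOT 1 AND 1))) -> 1
  row 29 [11101]: (((1 IMPLIES 1) IMPLIES (0 AND 1)) XOR ((1 OR 1) IMPLIES (NOT 1 AND 1))) -> 0
  row 30 [11110]: (((1 IMPLIES 0) IMPLIES (1 AND 1)) XOR ((1 OR 1) IMPLIES (NOT 1 AND 1))) -> 1
  row 31 [11111]: (((1 IMPLIES 1) IMPLIES (1 AND 1)) XOR ((1 OR 1) IMPLIES (NOT 1 AND 1))) -> 1
Full result column, 4 rows per line (a,b,c fixed per line; d,e runs 00..11 left to right):
  rows 0-3 [a,b,c=000]: 1111  = hex F
  rows 4-7 [a,b,c=001]: 0000  = hex 0
  rows 8-11 [a,b,c=010]: 0000  = hex 0
  rows 12-15 [a,b,c=011]: 0000  = hex 0
  rows 16-19 [a,b,c=100]: 0100  = hex 4
  rows 20-23 [a,b,c=101]: 1011  = hex B
  rows 24-27 [a,b,c=110]: 0100  = hex 4
  rows 28-31 [a,b,c=111]: 1011  = hex B
Output column (row 0 .. row 31) = 11110000000000000100101101001011
Output column grouped in 4s = 1111 0000 0000 0000 0100 1011 0100 1011 = 0xF0004B4B
Convert to decimal digit by digit (value = value*16 + digit):
  F -> 15
  15*16 + 0 = 240
  240*16 + 0 = 3840
  3840*16 + 0 = 61440
  61440*16 + 4 = 983044
  983044*16 + 11 (B) = 15728715
  15728715*16 + 4 = 251659444
  251659444*16 + 11 (B) = 4026551115
Decimal = 4026551115

4026551115


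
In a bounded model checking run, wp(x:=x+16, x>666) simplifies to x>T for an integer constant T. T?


Formula: wp(x:=E, P) = P[E/x] (substitute E for x in postcondition)
Step 1: Postcondition: x>666
Step 2: Substitute x+16 for x: x+16>666
Step 3: Solve for x: x > 666-16 = 650

650


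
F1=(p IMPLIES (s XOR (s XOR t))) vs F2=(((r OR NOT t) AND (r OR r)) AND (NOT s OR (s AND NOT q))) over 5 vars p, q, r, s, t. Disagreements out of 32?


F1 = (p IMPLIES (s XOR (s XOR t)))
F2 = (((r OR NOT t) AND (r OR r)) AND (NOT s OR (s AND NOT q)))
Evaluate both on each of 32 rows (bits = p,q,r,s,t):
  row 0 [00000]: F1=1 F2=0 (differ) -> 1
  row 1 [00001]: F1=1 F2=0 (differ) -> 1
  row 2 [00010]: F1=1 F2=0 (differ) -> 1
  row 3 [00011]: F1=1 F2=0 (differ) -> 1
  row 4 [00100]: F1=1 F2=1 -> 0
  row 5 [00101]: F1=1 F2=1 -> 0
  row 6 [00110]: F1=1 F2=1 -> 0
  row 7 [00111]: F1=1 F2=1 -> 0
  row 8 [01000]: F1=1 F2=0 (differ) -> 1
  row 9 [01001]: F1=1 F2=0 (differ) -> 1
  row 10 [01010]: F1=1 F2=0 (differ) -> 1
  row 11 [01011]: F1=1 F2=0 (differ) -> 1
  row 12 [01100]: F1=1 F2=1 -> 0
  row 13 [01101]: F1=1 F2=1 -> 0
  row 14 [01110]: F1=1 F2=0 (differ) -> 1
  row 15 [01111]: F1=1 F2=0 (differ) -> 1
  row 16 [10000]: F1=0 F2=0 -> 0
  row 17 [10001]: F1=1 F2=0 (differ) -> 1
  row 18 [10010]: F1=0 F2=0 -> 0
  row 19 [10011]: F1=1 F2=0 (differ) -> 1
  row 20 [10100]: F1=0 F2=1 (differ) -> 1
  row 21 [10101]: F1=1 F2=1 -> 0
  row 22 [10110]: F1=0 F2=1 (differ) -> 1
  row 23 [10111]: F1=1 F2=1 -> 0
  row 24 [11000]: F1=0 F2=0 -> 0
  row 25 [11001]: F1=1 F2=0 (differ) -> 1
  row 26 [11010]: F1=0 F2=0 -> 0
  row 27 [11011]: F1=1 F2=0 (differ) -> 1
  row 28 [11100]: F1=0 F2=1 (differ) -> 1
  row 29 [11101]: F1=1 F2=1 -> 0
  row 30 [11110]: F1=0 F2=0 -> 0
  row 31 [11111]: F1=1 F2=0 (differ) -> 1
Full result column, 8 rows per line (p,q fixed per line; r,s,t runs 000..111 left to right):
  rows 0-7 [p,q=00]: 11110000  (ones: 4)
  rows 8-15 [p,q=01]: 11110011  (ones: 6)
  rows 16-23 [p,q=10]: 01011010  (ones: 4)
  rows 24-31 [p,q=11]: 01011001  (ones: 4)
Disagreements = 4+6+4+4 = 18

18
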